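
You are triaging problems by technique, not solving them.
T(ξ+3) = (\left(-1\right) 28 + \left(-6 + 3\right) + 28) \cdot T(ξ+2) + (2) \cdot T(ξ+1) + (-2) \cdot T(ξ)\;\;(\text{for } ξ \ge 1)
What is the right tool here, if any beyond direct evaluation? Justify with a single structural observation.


Diagnosis: the characteristic-root method — shift-invariance with fixed coefficients calls for exponential trials; the characteristic polynomial finds every r^ξ.


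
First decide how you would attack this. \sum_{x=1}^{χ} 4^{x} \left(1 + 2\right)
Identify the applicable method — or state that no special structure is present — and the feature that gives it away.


Best approach: the geometric series formula — check a ratio of consecutive terms: it is 4, independent of the index, so the geometric formula closes the sum.


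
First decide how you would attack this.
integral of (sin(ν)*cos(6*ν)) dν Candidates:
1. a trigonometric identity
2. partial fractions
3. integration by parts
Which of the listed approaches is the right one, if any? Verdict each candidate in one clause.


Method: a trigonometric identity — split sin(ν)*cos(6*ν) with the angle-addition identities: the resulting sum integrates term by term.
- a trigonometric identity: applies; the problem has the shape this method handles.
- partial fractions: the expression is not a ratio of polynomials that decomposes further.
- integration by parts — not the natural route: no polynomial-kernel product appears — a recursive parts reduction of the trigonometric product exists, but the identity rewrite is direct.


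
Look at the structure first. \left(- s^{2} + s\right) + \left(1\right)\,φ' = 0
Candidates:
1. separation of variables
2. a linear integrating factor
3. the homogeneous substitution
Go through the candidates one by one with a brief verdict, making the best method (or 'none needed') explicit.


Diagnosis: no special technique — the slope is a pure function of s; integrate both sides and be done.
- separation of variables — any separation here is vacuous (nothing depends on the unknown); direct integration is the honest label.
- a linear integrating factor — with the unknown absent the integrating factor is a formality; direct integration is the working structure.
- the homogeneous substitution — solved for the derivative, the right side changes under joint scaling of the two variables.


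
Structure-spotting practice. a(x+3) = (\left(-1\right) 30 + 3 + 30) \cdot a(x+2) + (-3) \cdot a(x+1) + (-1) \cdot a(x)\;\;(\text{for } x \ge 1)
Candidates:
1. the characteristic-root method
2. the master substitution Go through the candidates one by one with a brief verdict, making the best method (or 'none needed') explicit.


Diagnosis: the characteristic-root method — shift-invariance with fixed coefficients calls for exponential trials; the characteristic polynomial finds every r^x.
- the characteristic-root method — applicable, and directly so.
- the master substitution: the recursive argument is a shift of the index, not a fixed fraction of it.


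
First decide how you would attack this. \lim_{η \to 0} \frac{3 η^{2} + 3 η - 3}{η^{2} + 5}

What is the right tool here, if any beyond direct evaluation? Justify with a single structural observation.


Method: no special technique — no denominator vanishes and nothing blows up at 0: direct substitution is the whole computation.


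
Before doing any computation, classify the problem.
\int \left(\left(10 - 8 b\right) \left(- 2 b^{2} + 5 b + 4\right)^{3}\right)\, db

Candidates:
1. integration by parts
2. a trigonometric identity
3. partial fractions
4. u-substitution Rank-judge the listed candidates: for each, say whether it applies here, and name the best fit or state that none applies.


Method: u-substitution — the only nontrivial dependence routes through - 2 b^{2} + 5 b + 4, whose derivative supplies the leftover factor up to a constant multiple — u = - 2 b^{2} + 5 b + 4 flattens it. One could also expand and integrate term by term; the substitution is strictly more direct.
- integration by parts — splitting off a factor buys nothing — the integrand integrates directly without parts.
- a trigonometric identity — with no trigonometric functions present, identity rewriting has no target.
- partial fractions — the expression is not a ratio of polynomials that decomposes further.
- u-substitution — yes, a natural case for it.


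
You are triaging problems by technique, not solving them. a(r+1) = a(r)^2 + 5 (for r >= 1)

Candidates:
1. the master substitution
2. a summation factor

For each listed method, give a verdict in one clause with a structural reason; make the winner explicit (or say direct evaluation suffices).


Verdict: no special technique — nonlinear feedback in the recursion rules out every root- or factor-based technique.
- the master substitution: no fixed divisor shrinks the index between calls.
- a summation factor — the recursion is nonlinear — outside the first-order linear family a summation factor addresses.


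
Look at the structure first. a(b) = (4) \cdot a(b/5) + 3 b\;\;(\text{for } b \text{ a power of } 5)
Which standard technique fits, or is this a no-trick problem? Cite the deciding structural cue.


Verdict: the master substitution — the argument shrinks by the factor 5, so measure the index on a logarithmic scale and the recursion becomes a shift.


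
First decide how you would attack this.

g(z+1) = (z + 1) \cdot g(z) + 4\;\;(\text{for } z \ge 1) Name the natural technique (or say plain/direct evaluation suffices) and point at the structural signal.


Diagnosis: a summation factor — one-term recursion with variable weight z + 1 is solved by product normalization, not by root-finding.


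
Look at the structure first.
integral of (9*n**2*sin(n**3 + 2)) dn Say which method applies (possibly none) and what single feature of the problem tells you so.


Verdict: u-substitution — everything non-trivial happens through the inner expression n**3 + 2, and its derivative accounts for the remaining factor up to a constant, so set u = n**3 + 2.


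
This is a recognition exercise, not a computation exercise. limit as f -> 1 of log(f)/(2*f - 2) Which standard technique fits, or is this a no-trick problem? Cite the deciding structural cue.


Technique: l'Hôpital's rule (0/0) — the 0/0 form at 1 is the signature situation for l'Hôpital's rule. A first-order expansion at the point is an equally standard path; the rule packages it.


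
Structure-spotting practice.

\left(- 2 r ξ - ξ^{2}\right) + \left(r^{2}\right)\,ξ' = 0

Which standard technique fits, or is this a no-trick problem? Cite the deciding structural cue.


Technique: the homogeneous substitution — the slope's numerator and denominator share total degree; set v = ξ/r and the equation drops to separable form. A Bernoulli rewrite works here as the equation stands — the homogeneous substitution is the more immediate reading.


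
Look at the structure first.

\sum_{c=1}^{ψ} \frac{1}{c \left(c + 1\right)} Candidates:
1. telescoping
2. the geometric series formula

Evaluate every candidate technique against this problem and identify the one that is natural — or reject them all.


Best approach: telescoping — \frac{1}{c \left(c + 1\right)} hides a difference of shifted reciprocals — decompose it and the middle of the sum vanishes.
- telescoping: applies; the problem has the shape this method handles.
- the geometric series formula: the term-to-term ratio changes with the index, so the geometric formula cannot close it.


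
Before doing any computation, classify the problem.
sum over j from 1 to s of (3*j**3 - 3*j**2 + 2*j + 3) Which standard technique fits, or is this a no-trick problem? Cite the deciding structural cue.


Technique: no special technique — no ratio, no shift structure, no binomial pattern: sum the constant-multiple powers of j with known formulas.


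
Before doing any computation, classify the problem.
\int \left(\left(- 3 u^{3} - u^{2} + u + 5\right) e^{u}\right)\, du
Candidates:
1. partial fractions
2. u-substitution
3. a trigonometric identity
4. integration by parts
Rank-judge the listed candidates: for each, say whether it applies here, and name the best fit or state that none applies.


Best approach: integration by parts — a polynomial - 3 u^{3} - u^{2} + u + 5 against the kernel e^{u} is the signature bounded-ladder case for integration by parts.
- partial fractions: the expression is not a ratio of polynomials that decomposes further.
- u-substitution: no subexpression of the integrand serves as a whole-integral substitution inner — individual terms may offer their own, but none carries its derivative as a factor of the full integrand; a working change of variable would have to be constructed from outside the expression.
- a trigonometric identity — there is no trigonometric structure at all — the integrand carries no sine or cosine to rewrite.
- integration by parts: a fit — the right tool for this form.


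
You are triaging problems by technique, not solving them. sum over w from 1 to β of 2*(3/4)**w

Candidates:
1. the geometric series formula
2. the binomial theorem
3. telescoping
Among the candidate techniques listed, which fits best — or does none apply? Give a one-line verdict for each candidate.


Verdict: the geometric series formula — the ratio of consecutive terms is the constant 3/4, independent of the index — a geometric sum.
- the geometric series formula: applicable, and directly so.
- the binomial theorem — the summand does not match any term pattern of an expanded binomial power.
- telescoping: the summand is not presented as a shifted difference — a telescoping rewrite may exist, but the displayed structure does not offer one.


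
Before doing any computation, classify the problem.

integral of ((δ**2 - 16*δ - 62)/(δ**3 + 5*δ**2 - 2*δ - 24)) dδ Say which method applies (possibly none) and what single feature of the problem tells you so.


Method: partial fractions — each factor of δ**3 + 5*δ**2 - 2*δ - 24 owns one elementary piece of the integrand — separate them and integrate piecewise.


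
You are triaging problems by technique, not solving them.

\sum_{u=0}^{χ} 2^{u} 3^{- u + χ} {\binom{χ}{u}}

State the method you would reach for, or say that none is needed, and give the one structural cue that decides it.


Diagnosis: the binomial theorem — the summand is term u of a binomial expansion in 2 and 3; the whole sum is a single power.


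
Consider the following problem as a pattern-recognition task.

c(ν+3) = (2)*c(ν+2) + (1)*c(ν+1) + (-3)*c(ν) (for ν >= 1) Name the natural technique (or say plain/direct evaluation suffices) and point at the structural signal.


Best approach: the characteristic-root method — no index-dependence in the weights and nothing inhomogeneous: classic characteristic-equation setup.


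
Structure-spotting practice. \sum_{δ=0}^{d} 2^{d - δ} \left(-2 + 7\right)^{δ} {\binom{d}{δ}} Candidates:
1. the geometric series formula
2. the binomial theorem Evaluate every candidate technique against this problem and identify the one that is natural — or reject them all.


Technique: the binomial theorem — terms weighting {\binom{d}{δ}} against matched powers of (-2 + 7) and 2 reassemble into ((-2 + 7) + 2)^d by the binomial theorem.
- the geometric series formula: no single multiplier carries one term to the next throughout the sum.
- the binomial theorem — a fit — the right tool for this form.


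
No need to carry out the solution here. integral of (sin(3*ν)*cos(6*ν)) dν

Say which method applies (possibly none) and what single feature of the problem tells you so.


Best approach: a trigonometric identity — two different frequencies multiply in sin(3*ν)*cos(6*ν); the product-to-sum formula separates them.


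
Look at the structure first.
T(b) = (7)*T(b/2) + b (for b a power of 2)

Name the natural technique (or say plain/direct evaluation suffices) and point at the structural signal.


Verdict: the master substitution — the call at b/2 makes this multiplicative recursion; the master-style substitution converts it to additive.


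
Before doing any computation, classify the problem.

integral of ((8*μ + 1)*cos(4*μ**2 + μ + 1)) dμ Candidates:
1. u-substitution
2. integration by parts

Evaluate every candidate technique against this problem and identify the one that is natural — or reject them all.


Method: u-substitution — read it as f(4*μ**2 + μ + 1) times a constant multiple of d(4*μ**2 + μ + 1): one substitution, u = 4*μ**2 + μ + 1, finishes it.
- u-substitution — applies; the problem has the shape this method handles.
- integration by parts: a polynomial factor is present, but its partner is not an exp, sine, or cosine of a degree-1 argument, nor a logarithm.


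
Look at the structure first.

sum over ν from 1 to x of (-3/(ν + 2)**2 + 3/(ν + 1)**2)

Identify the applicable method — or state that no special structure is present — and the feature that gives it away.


Best approach: telescoping — spot the paired structure — each term adds 3/(ν + 1)**2 and subtracts its successor value, which the next term restores: the definition of a telescoping chain.


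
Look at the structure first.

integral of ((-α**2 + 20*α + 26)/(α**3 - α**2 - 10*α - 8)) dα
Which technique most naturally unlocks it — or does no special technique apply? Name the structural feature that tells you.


Method: partial fractions — with α**3 - α**2 - 10*α - 8 factorable and the degree on top strictly smaller, simple-fraction decomposition is immediate.


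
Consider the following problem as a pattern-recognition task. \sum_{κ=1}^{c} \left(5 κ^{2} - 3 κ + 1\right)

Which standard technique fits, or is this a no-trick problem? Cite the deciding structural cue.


Method: no special technique — the summand is a plain polynomial in κ (expanding first if it arrives factored); standard power-sum formulas evaluate it term by term.


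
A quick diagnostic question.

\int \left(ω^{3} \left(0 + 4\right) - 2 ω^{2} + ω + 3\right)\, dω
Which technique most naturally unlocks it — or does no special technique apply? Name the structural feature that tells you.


Best approach: no special technique — the integrand is a sum of constant multiples of powers of ω — integrate term by term.


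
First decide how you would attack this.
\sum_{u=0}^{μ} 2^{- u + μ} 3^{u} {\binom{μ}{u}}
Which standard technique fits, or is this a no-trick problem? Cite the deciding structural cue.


Method: the binomial theorem — {\binom{μ}{u}} weighting matched powers of 3 and 2 is the expanded form of (3 + 2)^μ — fold it back up.


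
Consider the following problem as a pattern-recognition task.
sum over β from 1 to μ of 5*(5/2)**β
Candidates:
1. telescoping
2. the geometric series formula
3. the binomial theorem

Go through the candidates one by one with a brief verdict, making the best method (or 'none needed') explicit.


Technique: the geometric series formula — consecutive terms stand in a fixed index-free ratio — the geometric sum formula closes it.
- telescoping: in the displayed form, no term reappears at a neighboring index to cancel against.
- the geometric series formula — a fit — the right tool for this form.
- the binomial theorem — the terms do not reassemble into a binomial power.


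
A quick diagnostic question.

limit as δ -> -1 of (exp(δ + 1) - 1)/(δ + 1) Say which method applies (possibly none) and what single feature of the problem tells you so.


Verdict: l'Hôpital's rule (0/0) — substituting -1 gives 0 over 0; differentiate top and bottom once and re-evaluate. One could equally expand both pieces locally and compare leading terms; the rule does that in one stroke.


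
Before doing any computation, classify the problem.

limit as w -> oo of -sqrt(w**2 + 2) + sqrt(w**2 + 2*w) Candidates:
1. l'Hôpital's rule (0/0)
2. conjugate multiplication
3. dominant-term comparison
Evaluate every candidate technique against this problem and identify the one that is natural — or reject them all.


Diagnosis: conjugate multiplication — turning the difference into a conjugate-rationalized ratio makes the limit readable.
- l'Hôpital's rule (0/0): the expression is a difference driving to ∞ − ∞, not a 0/0 quotient — there is no ratio for the rule to differentiate.
- conjugate multiplication: applicable, and directly so.
- dominant-term comparison — this is not a rational comparison of growth rates at infinity.


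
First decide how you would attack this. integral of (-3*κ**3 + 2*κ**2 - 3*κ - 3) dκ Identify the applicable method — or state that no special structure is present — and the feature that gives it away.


Diagnosis: no special technique — every term is a constant multiple of a power of κ; term-wise power-rule integration needs no preliminary transformation.


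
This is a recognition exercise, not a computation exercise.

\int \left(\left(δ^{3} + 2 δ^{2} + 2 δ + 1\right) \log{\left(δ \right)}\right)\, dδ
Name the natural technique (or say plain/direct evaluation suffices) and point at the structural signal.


Method: integration by parts — choose u = \log{\left(δ \right)}: one derivative turns the logarithm algebraic, and the remaining factor δ^{3} + 2 δ^{2} + 2 δ + 1 integrates term by term under the power rule.


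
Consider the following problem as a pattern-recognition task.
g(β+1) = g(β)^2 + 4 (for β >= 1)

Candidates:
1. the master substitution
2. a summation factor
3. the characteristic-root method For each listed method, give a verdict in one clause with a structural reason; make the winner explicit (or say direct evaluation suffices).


Technique: no special technique — this one you iterate or analyze qualitatively: the nonlinearity defeats linear solution methods.
- the master substitution — no fixed divisor shrinks the index between calls.
- a summation factor: the recursion is nonlinear — outside the first-order linear family a summation factor addresses.
- the characteristic-root method: nonlinearity rules out exponential-mode superposition from the start.


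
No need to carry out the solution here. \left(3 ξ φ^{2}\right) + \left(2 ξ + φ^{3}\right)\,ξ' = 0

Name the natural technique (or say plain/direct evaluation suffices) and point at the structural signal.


Technique: the exact-equation method — because the two cross partials coincide, the form is conservative as written — recover its potential in (φ, ξ).


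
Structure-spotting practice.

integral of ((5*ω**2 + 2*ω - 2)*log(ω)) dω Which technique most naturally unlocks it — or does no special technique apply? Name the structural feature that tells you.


Method: integration by parts — the presence of log(ω) against a polynomial factor is the standard differentiate-the-log setup.


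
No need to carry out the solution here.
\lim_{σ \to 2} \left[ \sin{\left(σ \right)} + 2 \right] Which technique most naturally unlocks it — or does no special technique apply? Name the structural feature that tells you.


Best approach: no special technique — no zero denominators, no indeterminate clash at 2 — substitute and read off the value.


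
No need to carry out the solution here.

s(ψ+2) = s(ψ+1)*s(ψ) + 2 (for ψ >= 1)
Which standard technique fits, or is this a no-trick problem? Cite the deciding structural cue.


Diagnosis: no special technique — the unknown enters the rule nonlinearly, not as a weighted sum — no linear method is even well-posed.


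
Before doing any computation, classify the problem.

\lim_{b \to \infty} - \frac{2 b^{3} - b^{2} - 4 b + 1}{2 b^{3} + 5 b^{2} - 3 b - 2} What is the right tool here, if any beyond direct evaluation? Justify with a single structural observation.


Best approach: dominant-term comparison — as b grows, only the highest-degree terms matter — compare leading terms and read the limit off. l'Hôpital's at-infinity variant applies to the expression viewed as a single quotient; the leading-term comparison is the direct route.


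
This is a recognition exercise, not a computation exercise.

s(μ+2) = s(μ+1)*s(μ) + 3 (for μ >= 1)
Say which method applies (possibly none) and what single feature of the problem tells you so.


Best approach: no special technique — each new value is a nonlinear function of earlier ones — scaling arguments and superposition both fail.


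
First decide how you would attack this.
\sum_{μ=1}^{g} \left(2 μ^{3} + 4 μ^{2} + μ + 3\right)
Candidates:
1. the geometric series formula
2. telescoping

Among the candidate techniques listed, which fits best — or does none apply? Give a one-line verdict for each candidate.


Best approach: no special technique — Faulhaber territory: sum each constant-multiple power of μ with its closed-form formula, no trick required.
- the geometric series formula: dividing successive terms gives an index-dependent quantity, not a constant.
- telescoping — the terms as presented offer no neighboring cancellation — a telescoping rewrite may exist, but the displayed structure does not hand one over.


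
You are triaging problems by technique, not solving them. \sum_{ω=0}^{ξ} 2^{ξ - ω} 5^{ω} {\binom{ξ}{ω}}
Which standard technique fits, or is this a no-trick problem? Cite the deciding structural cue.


Verdict: the binomial theorem — {\binom{ξ}{ω}} weighting matched powers of 5 and 2 is the expanded form of (5 + 2)^ξ — fold it back up.


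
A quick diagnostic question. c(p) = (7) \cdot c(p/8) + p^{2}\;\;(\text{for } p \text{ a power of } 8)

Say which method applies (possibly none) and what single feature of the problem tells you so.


Verdict: the master substitution — the argument contracts 8-fold per step: reindex p exponentially and solve the linear recurrence in the new index.


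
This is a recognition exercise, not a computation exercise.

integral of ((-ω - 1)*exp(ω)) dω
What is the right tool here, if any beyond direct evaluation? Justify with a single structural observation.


Diagnosis: integration by parts — a polynomial factor -ω - 1 multiplies exp(ω); differentiating -ω - 1 lowers its degree while exp(ω) integrates cleanly, so parts wins.


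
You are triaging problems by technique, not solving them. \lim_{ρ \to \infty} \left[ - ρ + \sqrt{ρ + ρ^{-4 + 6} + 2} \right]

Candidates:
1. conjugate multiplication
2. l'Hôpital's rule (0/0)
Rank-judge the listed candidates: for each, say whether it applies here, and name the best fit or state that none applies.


Verdict: conjugate multiplication — two divergent pieces with a minus sign between them and a radical in the mix: rationalize \sqrt{ρ + ρ^{-4 + 6} + 2} - ρ before any limit law applies.
- conjugate multiplication — applies; the problem has the shape this method handles.
- l'Hôpital's rule (0/0): the expression is a difference driving to ∞ − ∞, not a 0/0 quotient — there is no ratio for the rule to differentiate.


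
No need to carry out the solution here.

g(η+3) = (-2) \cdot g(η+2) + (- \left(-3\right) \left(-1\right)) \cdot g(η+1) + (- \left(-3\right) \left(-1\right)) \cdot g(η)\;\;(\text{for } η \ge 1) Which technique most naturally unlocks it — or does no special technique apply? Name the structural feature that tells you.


Best approach: the characteristic-root method — fixed numeric weights on consecutive terms and no forcing term added: the root method in its home territory.


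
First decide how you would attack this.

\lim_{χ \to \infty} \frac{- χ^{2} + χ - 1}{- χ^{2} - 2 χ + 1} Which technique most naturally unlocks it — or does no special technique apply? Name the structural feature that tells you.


Technique: dominant-term comparison — divide through by the highest power of χ; every lower-order term dies and the dominant terms decide the limit. As a single quotient, the ∞/∞ shape would yield to repeated differentiation as well — the growth comparison gets there in one look.


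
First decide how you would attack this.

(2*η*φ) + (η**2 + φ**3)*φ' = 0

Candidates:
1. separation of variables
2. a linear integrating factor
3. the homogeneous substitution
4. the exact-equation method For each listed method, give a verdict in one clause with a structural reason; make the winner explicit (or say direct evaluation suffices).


Best approach: the exact-equation method — because the two cross partials coincide, the form is conservative as written — recover its potential in (η, φ).
- separation of variables — no algebra isolates the independent variable on one side and the unknown on the other.
- a linear integrating factor: a nonlinear term in the unknown puts this outside the integrating-factor template.
- the homogeneous substitution: the slope does not depend on the ratio of the variables alone.
- the exact-equation method — a fit — the right tool for this form.


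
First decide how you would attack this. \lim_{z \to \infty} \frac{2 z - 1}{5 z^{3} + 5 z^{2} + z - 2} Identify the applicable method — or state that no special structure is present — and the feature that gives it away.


Best approach: dominant-term comparison — growth-rate triage: the leading powers of z decide the limit, everything else is noise. Viewed as a single quotient this is an ∞/∞ form — an at-infinity application of l'Hôpital's rule would also resolve it; comparing leading growth reads the answer without differentiating.


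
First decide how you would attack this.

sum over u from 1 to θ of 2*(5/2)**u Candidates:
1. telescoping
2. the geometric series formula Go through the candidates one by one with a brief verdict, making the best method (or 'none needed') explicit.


Verdict: the geometric series formula — each summand is the previous one scaled by 5/2; that constant multiplier is itself the geometric structure.
- telescoping — computed from the summand as displayed, the partial sums build up without the pairwise collapse telescoping exploits.
- the geometric series formula — a fit — the right tool for this form.


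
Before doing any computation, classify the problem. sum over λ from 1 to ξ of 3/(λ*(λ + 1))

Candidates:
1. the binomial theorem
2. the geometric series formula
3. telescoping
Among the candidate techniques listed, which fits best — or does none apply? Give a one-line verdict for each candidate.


Best approach: telescoping — one partial-fraction pass turns 3/(λ*(λ + 1)) into a shifted difference, and shifted differences telescope.
- the binomial theorem: the summand does not match any term pattern of an expanded binomial power.
- the geometric series formula — dividing successive terms gives an index-dependent quantity, not a constant.
- telescoping: a fit — the right tool for this form.


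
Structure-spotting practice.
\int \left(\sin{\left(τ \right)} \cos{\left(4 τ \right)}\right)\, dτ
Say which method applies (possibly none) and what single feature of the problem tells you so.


Best approach: a trigonometric identity — split \sin{\left(τ \right)} \cos{\left(4 τ \right)} with the angle-addition identities: the resulting sum integrates term by term.


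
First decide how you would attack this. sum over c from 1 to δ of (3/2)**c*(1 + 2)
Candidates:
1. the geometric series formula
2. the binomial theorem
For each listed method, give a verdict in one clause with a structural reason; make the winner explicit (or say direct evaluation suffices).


Technique: the geometric series formula — each summand is the previous one scaled by 3/2; that constant multiplier is itself the geometric structure.
- the geometric series formula — yes — fits the structure here.
- the binomial theorem — there is no sum-raised-to-a-power identity hiding in these terms.


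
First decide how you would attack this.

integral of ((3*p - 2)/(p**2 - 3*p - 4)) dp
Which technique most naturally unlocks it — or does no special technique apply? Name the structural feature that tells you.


Best approach: partial fractions — the factorization of p**2 - 3*p - 4 is the whole battle; after it, each term is a table integral.


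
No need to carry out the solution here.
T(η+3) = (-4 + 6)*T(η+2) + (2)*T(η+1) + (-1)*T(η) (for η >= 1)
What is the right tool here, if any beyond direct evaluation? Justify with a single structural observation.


Diagnosis: the characteristic-root method — every coefficient is a fixed number and the forcing is zero — substitute r^η and read off the root equation.


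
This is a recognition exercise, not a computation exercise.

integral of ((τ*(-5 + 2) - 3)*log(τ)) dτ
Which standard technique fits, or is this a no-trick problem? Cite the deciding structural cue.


Verdict: integration by parts — logs resist antidifferentiation but differentiate beautifully; pair log(τ) with the polynomial (τ*(-5 + 2) - 3) via parts.


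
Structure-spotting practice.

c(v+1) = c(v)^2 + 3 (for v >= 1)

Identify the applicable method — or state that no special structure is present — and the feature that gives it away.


Diagnosis: no special technique — the unknown sequence enters the update nonlinearly, so no linear method fits the recurrence as written — direct iteration remains.


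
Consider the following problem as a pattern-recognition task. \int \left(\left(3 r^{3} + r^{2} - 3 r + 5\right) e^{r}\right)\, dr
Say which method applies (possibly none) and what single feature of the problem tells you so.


Method: integration by parts — a polynomial factor 3 r^{3} + r^{2} - 3 r + 5 multiplies e^{r}; differentiating 3 r^{3} + r^{2} - 3 r + 5 lowers its degree while e^{r} integrates cleanly, so parts wins.


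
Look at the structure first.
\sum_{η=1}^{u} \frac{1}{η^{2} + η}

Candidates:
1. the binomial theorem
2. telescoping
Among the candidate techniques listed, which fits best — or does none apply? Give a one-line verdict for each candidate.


Method: telescoping — poles of \frac{1}{η^{2} + η} differ by an integer, the telltale of a telescoping partial-fraction sum.
- the binomial theorem: the terms lack the binomial-coefficient-weighted complementary-power pattern of an expansion.
- telescoping — applies; the problem has the shape this method handles.


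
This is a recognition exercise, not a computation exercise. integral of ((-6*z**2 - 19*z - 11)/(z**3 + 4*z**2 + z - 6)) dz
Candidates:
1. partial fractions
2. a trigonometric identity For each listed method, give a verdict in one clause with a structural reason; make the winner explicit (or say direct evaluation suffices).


Method: partial fractions — the integrand is a proper rational function and its denominator z**3 + 4*z**2 + z - 6 factors into distinct pieces, so it splits into simple fractions.
- partial fractions — yes — fits the structure here.
- a trigonometric identity: with no trigonometric functions present, identity rewriting has no target.


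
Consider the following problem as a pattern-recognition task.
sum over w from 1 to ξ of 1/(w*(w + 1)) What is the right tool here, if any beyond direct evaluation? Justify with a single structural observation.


Verdict: telescoping — the summand 1/(w*(w + 1)) decomposes into fractions whose poles differ by an integer shift — the series collapses.


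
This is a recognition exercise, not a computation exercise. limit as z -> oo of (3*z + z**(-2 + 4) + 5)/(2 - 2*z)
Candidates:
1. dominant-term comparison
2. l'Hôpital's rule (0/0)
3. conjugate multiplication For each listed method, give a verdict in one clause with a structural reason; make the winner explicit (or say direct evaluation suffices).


Best approach: dominant-term comparison — divide by the highest power of z present: lower-order terms vanish and the dominant ratio remains.
- dominant-term comparison: applies; the problem has the shape this method handles.
- l'Hôpital's rule (0/0) — viewed as a single quotient this runs to ∞/∞, not the 0/0 clash this candidate addresses; an at-infinity variant of the rule would resolve it, but comparing leading growth reads the answer without differentiating.
- conjugate multiplication — multiplying by a conjugate would not remove any indeterminacy here.


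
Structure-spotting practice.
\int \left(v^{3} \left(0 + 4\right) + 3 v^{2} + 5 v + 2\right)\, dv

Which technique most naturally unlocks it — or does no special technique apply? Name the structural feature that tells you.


Technique: no special technique — every term is a constant multiple of a power of v; term-wise power-rule integration needs no preliminary transformation.


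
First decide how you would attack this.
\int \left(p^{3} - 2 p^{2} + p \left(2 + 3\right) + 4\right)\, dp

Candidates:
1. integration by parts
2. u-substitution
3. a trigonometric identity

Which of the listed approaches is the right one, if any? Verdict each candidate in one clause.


Diagnosis: no special technique — the integrand is a sum of constant multiples of powers of p — integrate term by term.
- integration by parts — splitting off a factor buys nothing — the integrand integrates directly without parts.
- u-substitution — any workable substitution here is cosmetic — the integrand is already in directly integrable form.
- a trigonometric identity: there is no trigonometric structure at all — the integrand carries no sine or cosine to rewrite.


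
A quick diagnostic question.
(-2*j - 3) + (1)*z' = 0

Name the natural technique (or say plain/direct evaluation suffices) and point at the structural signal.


Method: no special technique — the slope is a function of j alone, so integrate both sides directly.


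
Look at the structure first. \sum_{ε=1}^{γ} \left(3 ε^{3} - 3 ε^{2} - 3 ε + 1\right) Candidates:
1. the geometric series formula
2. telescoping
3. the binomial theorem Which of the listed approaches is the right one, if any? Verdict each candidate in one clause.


Method: no special technique — constant-multiple powers of ε with no cancellation partners and no common ratio — use the standard power-sum formulas.
- the geometric series formula — dividing successive terms gives an index-dependent quantity, not a constant.
- telescoping — the summand is not presented as a shifted difference — a telescoping rewrite may exist, but the displayed structure does not offer one.
- the binomial theorem: there is no pair of bases whose matched powers would reassemble into a single binomial power.


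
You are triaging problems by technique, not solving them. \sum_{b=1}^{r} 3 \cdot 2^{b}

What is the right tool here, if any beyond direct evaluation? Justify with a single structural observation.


Best approach: the geometric series formula — each term is 2 times the previous one, so the geometric-series formula applies directly.


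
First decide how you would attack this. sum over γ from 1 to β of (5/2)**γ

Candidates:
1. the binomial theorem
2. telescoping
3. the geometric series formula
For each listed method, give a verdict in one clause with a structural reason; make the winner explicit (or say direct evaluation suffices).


Method: the geometric series formula — each summand is the previous one scaled by 5/2; that constant multiplier is itself the geometric structure.
- the binomial theorem: no binomial coefficients pair with matched powers.
- telescoping — the summand is not presented as a shifted difference — a telescoping rewrite may exist, but the displayed structure does not offer one.
- the geometric series formula: yes, a natural case for it.


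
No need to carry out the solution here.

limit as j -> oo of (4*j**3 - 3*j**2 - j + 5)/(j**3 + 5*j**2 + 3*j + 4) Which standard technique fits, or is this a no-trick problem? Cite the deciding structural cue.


Best approach: dominant-term comparison — divide through by the highest power of j; every lower-order term dies and the dominant terms decide the limit. Viewed as a single quotient this is an ∞/∞ form — an at-infinity application of l'Hôpital's rule would also resolve it; comparing leading growth reads the answer without differentiating.


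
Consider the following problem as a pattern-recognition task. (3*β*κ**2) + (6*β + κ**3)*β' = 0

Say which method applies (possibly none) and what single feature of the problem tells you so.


Method: the exact-equation method — check exactness first: here it holds (3*β*κ**2, 6*β + κ**3 have matching cross partials), so no integrating factor is needed.


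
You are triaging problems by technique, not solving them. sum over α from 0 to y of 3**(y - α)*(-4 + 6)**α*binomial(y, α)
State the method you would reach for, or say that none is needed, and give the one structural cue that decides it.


Technique: the binomial theorem — the binomial coefficients weight matched powers of (-4 + 6) and 3, which is exactly the expansion of a binomial power.


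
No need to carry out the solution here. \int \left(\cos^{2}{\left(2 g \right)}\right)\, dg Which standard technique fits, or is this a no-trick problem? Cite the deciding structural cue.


Method: a trigonometric identity — reduce \cos^{2}{\left(2 g \right)} with the power-reduction formula and the integral becomes first-degree trigonometry.


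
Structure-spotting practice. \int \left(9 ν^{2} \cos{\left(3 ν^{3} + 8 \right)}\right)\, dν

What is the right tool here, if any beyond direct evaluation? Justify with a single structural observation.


Technique: u-substitution — the only nontrivial dependence routes through 3 ν^{3} + 8, whose derivative supplies the leftover factor up to a constant multiple — u = 3 ν^{3} + 8 flattens it.


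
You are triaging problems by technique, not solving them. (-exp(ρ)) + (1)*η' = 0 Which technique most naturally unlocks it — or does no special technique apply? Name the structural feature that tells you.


Verdict: no special technique — solved for the derivative, η never appears on the right — this is a direct integration in ρ, not a differential-equations problem at heart.


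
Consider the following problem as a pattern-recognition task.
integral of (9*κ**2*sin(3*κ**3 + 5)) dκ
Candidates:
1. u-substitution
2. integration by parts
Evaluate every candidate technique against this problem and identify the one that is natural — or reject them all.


Verdict: u-substitution — spotting that 9*κ**2 is a constant multiple of the derivative of 3*κ**3 + 5 is the key observation — substitute u = 3*κ**3 + 5 and the integral becomes one-dimensional in u.
- u-substitution: yes — fits the structure here.
- integration by parts: a polynomial factor is present, but its partner is not an exp, sine, or cosine of a degree-1 argument, nor a logarithm.


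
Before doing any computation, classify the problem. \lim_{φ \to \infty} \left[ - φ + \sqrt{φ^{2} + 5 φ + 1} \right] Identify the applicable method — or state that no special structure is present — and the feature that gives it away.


Technique: conjugate multiplication — an infinity-minus-infinity difference with a surviving radical — multiply by the conjugate to cancel the divergence.


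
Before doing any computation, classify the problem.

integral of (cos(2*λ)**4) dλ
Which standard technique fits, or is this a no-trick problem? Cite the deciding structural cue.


Diagnosis: a trigonometric identity — an even power like cos(2*λ)**4 flattens under the half-angle identity into first-degree cosines you can integrate directly.


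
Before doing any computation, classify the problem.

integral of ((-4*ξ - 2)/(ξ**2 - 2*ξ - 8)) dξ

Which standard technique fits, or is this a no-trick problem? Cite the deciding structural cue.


Best approach: partial fractions — with ξ**2 - 2*ξ - 8 factorable and the degree on top strictly smaller, simple-fraction decomposition is immediate.
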